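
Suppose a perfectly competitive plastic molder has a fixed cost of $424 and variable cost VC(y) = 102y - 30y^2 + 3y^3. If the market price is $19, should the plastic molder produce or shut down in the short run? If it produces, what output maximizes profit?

Shut down

From TC, MC = TC'(y) = 102 - 60y + 9y^2 and AVC = VC/y = 102 - 30y + 3y^2.
The AVC parabola has its vertex at y = 30/6 = 5, where AVC = 102 - 30·5 + 3·5^2 = $27.
Since P = $19 < min AVC = $27, price fails to cover variable cost at any output.
The firm minimizes its loss by shutting down and losing only its fixed cost of $424.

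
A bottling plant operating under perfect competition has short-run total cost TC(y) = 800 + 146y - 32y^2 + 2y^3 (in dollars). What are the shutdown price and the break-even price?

Shutdown price = $18; break-even price = $106

AVC = 146 - 32y + 2y^2; minimized at y = 8, giving min AVC = $18. That is the shutdown price.
ATC = 800/y + 146 - 32y + 2y^2. Setting dATC/dy = −800/y^2 − 32 + 4y = 0 gives y = 10 (since 4·10^3 − 32·10^2 = 800).
min ATC = 800/10 + 146 − 32·10 + 2·10^2 = $106. That is the break-even price.
Between these two prices the firm operates at a loss; above $106 it earns a profit.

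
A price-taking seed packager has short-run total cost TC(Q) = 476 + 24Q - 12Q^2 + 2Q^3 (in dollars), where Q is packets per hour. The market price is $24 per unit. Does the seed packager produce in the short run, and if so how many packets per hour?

Produce at Q = 4

Strip out fixed cost: VC = 24Q - 12Q^2 + 2Q^3. Then AVC = 24 - 12Q + 2Q^2 and MC = 24 - 24Q + 6Q^2.
The AVC parabola has its vertex at Q = 12/4 = 3, where AVC = 24 - 12·3 + 2·3^2 = $6.
Since P = $24 ≥ min AVC = $6, price covers variable cost and the firm should produce.
P = MC gives -24Q + 6Q^2 = 0, with roots 0 and 4. Take the larger (rising MC): Q* = 4.
Check: AVC at Q = 4 is $8 ≤ P, so revenue covers variable cost.
Profit = P·Q − TC = 24·4 − 508 = -$412, a loss, but smaller than the $476 fixed cost the firm would lose by shutting down.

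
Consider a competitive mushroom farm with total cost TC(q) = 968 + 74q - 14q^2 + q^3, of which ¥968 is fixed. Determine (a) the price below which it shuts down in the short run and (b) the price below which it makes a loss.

Shutdown price = ¥25; break-even price = ¥129

Shutdown price = min AVC. AVC = 74 - 14q + q^2, with vertex at q = 7 and minimum ¥25.
ATC = 968/q + 74 - 14q + q^2. Setting dATC/dq = −968/q^2 − 14 + 2q = 0 gives q = 11 (since 2·11^3 − 14·11^2 = 968).
min ATC = 968/11 + 74 − 14·11 + 11^2 = ¥129. That is the break-even price.
Between these two prices the firm operates at a loss; above ¥129 it earns a profit.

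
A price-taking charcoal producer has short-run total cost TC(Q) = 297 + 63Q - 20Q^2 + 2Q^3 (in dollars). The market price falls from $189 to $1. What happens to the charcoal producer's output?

AVC = 63 - 20Q + 2Q^2, minimized at Q = 5 where min AVC = $13. MC = 63 - 40Q + 6Q^2.
At P = $189 ≥ min AVC, set P = MC on the rising branch: Q = 9.
At P = $1 < min AVC = $13, price no longer covers variable cost at any output, so the firm shuts down: Q = 0.

Output falls from 9 to 0 (the firm shuts down)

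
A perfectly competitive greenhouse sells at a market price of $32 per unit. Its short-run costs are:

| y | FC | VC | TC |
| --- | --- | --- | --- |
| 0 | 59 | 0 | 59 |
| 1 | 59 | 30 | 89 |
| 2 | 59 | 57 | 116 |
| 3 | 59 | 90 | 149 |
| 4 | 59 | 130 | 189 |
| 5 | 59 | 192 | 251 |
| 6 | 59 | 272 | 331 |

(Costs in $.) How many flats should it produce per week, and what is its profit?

y = 2; profit = -$52

Profit at each row (π = 32y − TC): y=0: -59; y=1: -57; y=2: -52; y=3: -53; y=4: -61; y=5: -91; y=6: -139.
Profit is maximized at y = 2. AVC there is 57/2 = $28.50 ≤ P, so producing beats shutting down (which would give -$59).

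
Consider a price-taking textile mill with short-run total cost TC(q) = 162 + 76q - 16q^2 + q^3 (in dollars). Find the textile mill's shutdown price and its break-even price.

Shutdown price = $12; break-even price = $31

Shutdown price = min AVC. AVC = 76 - 16q + q^2, with vertex at q = 8 and minimum $12.
ATC = 162/q + 76 - 16q + q^2. Setting dATC/dq = −162/q^2 − 16 + 2q = 0 gives q = 9 (since 2·9^3 − 16·9^2 = 162).
min ATC = 162/9 + 76 − 16·9 + 9^2 = $31. That is the break-even price.
Between these two prices the firm operates at a loss; above $31 it earns a profit.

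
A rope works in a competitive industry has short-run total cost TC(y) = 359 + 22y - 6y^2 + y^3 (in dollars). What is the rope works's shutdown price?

$13 per unit

Short-run supply begins at min AVC. From VC = 22y - 6y^2 + y^3, AVC = 22 - 6y + y^2.
dAVC/dy = -6 + 2y = 0 gives y = 3. min AVC = 22 - 6·3 + 3^2 = 13.
For P < $13 the firm produces nothing.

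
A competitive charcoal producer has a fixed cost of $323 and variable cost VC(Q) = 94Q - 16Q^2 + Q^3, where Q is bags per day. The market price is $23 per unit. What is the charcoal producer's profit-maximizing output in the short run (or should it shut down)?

Shut down

Strip out fixed cost: VC = 94Q - 16Q^2 + Q^3. Then AVC = 94 - 16Q + Q^2 and MC = 94 - 32Q + 3Q^2.
AVC hits its minimum where MC = AVC, at Q = 8, giving min AVC = 94 - 16·8 + 8^2 = $30.
With P < min AVC ($23 < $30), every unit sold adds to the loss.
The firm minimizes its loss by shutting down and losing only its fixed cost of $323.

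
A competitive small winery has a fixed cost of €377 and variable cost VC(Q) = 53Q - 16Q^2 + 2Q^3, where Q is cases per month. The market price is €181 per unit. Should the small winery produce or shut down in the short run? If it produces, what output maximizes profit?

Produce at Q = 8

Strip out fixed cost: VC = 53Q - 16Q^2 + 2Q^3. Then AVC = 53 - 16Q + 2Q^2 and MC = 53 - 32Q + 6Q^2.
The AVC parabola has its vertex at Q = 16/4 = 4, where AVC = 53 - 16·4 + 2·4^2 = €21.
P = €181 exceeds min AVC = €21, so the firm stays open.
Solving P = MC: -128 - 32Q + 6Q^2 = 0 ⇒ Q = -8/3 or 8. On the upward-sloping branch, Q* = 8.
Check: AVC at Q = 8 is €53 ≤ P, so revenue covers variable cost.
Profit = P·Q − TC = 181·8 − 801 = €647.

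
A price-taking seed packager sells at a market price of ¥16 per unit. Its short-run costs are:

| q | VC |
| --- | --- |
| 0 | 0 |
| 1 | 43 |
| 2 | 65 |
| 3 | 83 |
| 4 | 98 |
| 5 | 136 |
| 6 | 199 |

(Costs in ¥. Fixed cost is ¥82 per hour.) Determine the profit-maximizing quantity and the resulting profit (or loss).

Compute π = P·q − TC at each output: q=0: -82; q=1: -109; q=2: -115; q=3: -117; q=4: -116; q=5: -138; q=6: -185.
Profit is highest at q = 0. Equivalently, the lowest AVC in the table is 98/4 ≈ ¥24.50 at q = 4, and P = ¥16 falls below it — price never covers variable cost, so the firm shuts down and loses only its fixed cost.

q = 0 (shut down); profit = -¥82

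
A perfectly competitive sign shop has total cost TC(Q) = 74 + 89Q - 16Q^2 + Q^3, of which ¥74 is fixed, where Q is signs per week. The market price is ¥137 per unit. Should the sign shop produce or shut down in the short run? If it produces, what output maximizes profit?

Produce at Q = 12

From TC, MC = TC'(Q) = 89 - 32Q + 3Q^2 and AVC = VC/Q = 89 - 16Q + Q^2.
AVC is minimized where dAVC/dQ = -16 + 2Q = 0, at Q = 8; min AVC = 89 - 16·8 + 8^2 = ¥25.
P = ¥137 exceeds min AVC = ¥25, so the firm stays open.
Solving P = MC: -48 - 32Q + 3Q^2 = 0 ⇒ Q = -4/3 or 12. On the upward-sloping branch, Q* = 12.
Check: AVC at Q = 12 is ¥41 ≤ P, so revenue covers variable cost.
Profit = P·Q − TC = 137·12 − 566 = ¥1078.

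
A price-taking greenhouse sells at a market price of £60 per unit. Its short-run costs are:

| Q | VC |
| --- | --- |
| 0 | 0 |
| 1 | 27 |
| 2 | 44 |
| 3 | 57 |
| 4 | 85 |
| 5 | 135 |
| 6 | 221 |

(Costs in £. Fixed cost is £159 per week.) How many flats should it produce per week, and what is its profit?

Q = 5; profit = £6

Profit at each row (π = 60Q − TC): Q=0: -159; Q=1: -126; Q=2: -83; Q=3: -36; Q=4: -4; Q=5: 6; Q=6: -20.
Profit is maximized at Q = 5. AVC there is 135/5 = £27 ≤ P, so producing beats shutting down (which would give -£159).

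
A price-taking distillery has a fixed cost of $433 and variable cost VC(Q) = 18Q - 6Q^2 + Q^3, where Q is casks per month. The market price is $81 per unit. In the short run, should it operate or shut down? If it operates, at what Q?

Variable cost is VC = 18Q - 6Q^2 + Q^3, so AVC = VC/Q = 18 - 6Q + Q^2 and MC = dTC/dQ = 18 - 12Q + 3Q^2.
AVC is minimized where dAVC/dQ = -6 + 2Q = 0, at Q = 3; min AVC = 18 - 6·3 + 3^2 = $9.
Because $81 ≥ $9, revenue can cover variable cost; the firm operates.
Solving P = MC: -63 - 12Q + 3Q^2 = 0 ⇒ Q = -3 or 7. On the upward-sloping branch, Q* = 7.
Check: AVC at Q = 7 is $25 ≤ P, so revenue covers variable cost.
Profit = P·Q − TC = 81·7 − 608 = -$41, a loss, but smaller than the $433 fixed cost the firm would lose by shutting down.

Produce at Q = 7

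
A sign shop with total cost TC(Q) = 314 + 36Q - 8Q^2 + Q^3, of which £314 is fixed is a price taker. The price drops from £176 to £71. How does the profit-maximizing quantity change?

Output falls from 10 to 7

MC = 36 - 16Q + 3Q^2; the shutdown threshold is min AVC = £20 (at Q = 4).
At P = £176 ≥ min AVC, set P = MC on the rising branch: Q = 10.
At P = £71 ≥ min AVC, set P = MC: Q = 7. The firm stays open but cuts output.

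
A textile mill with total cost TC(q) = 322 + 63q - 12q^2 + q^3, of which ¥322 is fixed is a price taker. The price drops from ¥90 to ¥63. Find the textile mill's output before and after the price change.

MC = 63 - 24q + 3q^2; the shutdown threshold is min AVC = ¥27 (at q = 6).
With P = ¥90 above the shutdown price, P = MC gives q = 9.
At P = ¥63 ≥ min AVC, set P = MC: q = 8. The firm stays open but cuts output.

Output falls from 9 to 8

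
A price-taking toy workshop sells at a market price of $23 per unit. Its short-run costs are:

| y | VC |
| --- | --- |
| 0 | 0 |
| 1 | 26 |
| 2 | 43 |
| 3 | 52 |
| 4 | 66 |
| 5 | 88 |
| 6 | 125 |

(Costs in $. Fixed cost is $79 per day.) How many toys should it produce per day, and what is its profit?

Profit at each row (π = 23y − TC): y=0: -79; y=1: -82; y=2: -76; y=3: -62; y=4: -53; y=5: -52; y=6: -66.
Profit is maximized at y = 5. AVC there is 88/5 = $17.60 ≤ P, so producing beats shutting down (which would give -$79).

y = 5; profit = -$52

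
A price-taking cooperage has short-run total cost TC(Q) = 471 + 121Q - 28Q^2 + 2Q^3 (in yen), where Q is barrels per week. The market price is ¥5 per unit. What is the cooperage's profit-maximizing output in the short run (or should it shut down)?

Shut down

Variable cost is VC = 121Q - 28Q^2 + 2Q^3, so AVC = VC/Q = 121 - 28Q + 2Q^2 and MC = dTC/dQ = 121 - 56Q + 6Q^2.
AVC is minimized where dAVC/dQ = -28 + 4Q = 0, at Q = 7; min AVC = 121 - 28·7 + 2·7^2 = ¥23.
Since P = ¥5 < min AVC = ¥23, price fails to cover variable cost at any output.
Best response: produce nothing and absorb the ¥471 fixed cost.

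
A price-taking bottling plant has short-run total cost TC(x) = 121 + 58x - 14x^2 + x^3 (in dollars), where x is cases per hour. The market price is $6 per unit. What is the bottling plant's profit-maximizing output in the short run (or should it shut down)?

From TC, MC = TC'(x) = 58 - 28x + 3x^2 and AVC = VC/x = 58 - 14x + x^2.
The AVC parabola has its vertex at x = 14/2 = 7, where AVC = 58 - 14·7 + 7^2 = $9.
P = $6 lies below min AVC = $9; no output level covers variable cost.
Shutting down limits the loss to fixed cost, $121.

Shut down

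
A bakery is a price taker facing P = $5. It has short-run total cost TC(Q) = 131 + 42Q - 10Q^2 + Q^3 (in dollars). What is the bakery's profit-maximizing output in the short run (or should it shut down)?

From TC, MC = TC'(Q) = 42 - 20Q + 3Q^2 and AVC = VC/Q = 42 - 10Q + Q^2.
AVC hits its minimum where MC = AVC, at Q = 5, giving min AVC = 42 - 10·5 + 5^2 = $17.
With P < min AVC ($5 < $17), every unit sold adds to the loss.
Shutting down limits the loss to fixed cost, $131.

Shut down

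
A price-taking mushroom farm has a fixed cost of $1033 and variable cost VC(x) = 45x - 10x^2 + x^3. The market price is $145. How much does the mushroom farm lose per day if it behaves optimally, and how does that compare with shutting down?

AVC = 45 - 10x + x^2; min AVC = $20 at x = 5. Since P = $145 ≥ min AVC, the firm produces.
MC = 45 - 20x + 3x^2. Setting P = MC and taking the root on the rising branch gives x* = 10.
TR = 145·10 = 1450. TC = 1033 + 450 = 1483. Profit = 1450 − 1483 = -$33.
Shutting down would mean losing the fixed cost of $1033, so operating at a loss of $33 is better by $1000.

Profit = -$33 at x = 10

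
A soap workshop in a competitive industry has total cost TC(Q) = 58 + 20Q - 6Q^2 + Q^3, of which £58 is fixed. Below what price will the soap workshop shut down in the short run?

The firm shuts down when price falls below the minimum of average variable cost. AVC = VC/Q = 20 - 6Q + Q^2.
At the minimum of AVC, MC = AVC. MC = 20 - 12Q + 3Q^2; setting MC = AVC gives 2Q^2 - 6Q = 0, so Q = 3. min AVC = 11.
The firm shuts down for any P below £11.

£11 per unit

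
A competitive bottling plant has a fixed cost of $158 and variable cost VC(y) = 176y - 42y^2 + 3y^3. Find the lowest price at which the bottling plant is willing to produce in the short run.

The shutdown price is the minimum of AVC. VC = 176y - 42y^2 + 3y^3, so AVC = 176 - 42y + 3y^2.
At the minimum of AVC, MC = AVC. MC = 176 - 84y + 9y^2; setting MC = AVC gives 6y^2 - 42y = 0, so y = 7. min AVC = 29.
The firm shuts down for any P below $29.

$29 per unit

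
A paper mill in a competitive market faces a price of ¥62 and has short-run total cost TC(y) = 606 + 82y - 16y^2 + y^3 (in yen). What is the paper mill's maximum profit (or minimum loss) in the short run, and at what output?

AVC = 82 - 16y + y^2 has its minimum ¥18 at y = 8; price ¥62 clears that bar, so the firm operates.
MC = 82 - 32y + 3y^2. Setting P = MC and taking the root on the rising branch gives y* = 10.
TR = 62·10 = 620. TC = 606 + 220 = 826. Profit = 620 − 826 = -¥206.
That loss of ¥206 beats the ¥606 the firm would lose by shutting down; producing recovers ¥400 of fixed cost.

Profit = -¥206 at y = 10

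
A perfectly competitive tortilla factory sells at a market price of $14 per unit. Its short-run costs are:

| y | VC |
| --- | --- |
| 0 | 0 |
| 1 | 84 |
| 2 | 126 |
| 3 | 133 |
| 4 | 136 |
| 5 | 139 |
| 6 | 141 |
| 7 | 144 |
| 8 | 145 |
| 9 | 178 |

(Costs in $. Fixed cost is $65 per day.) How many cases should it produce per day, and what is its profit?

Compute π = P·y − TC at each output: y=0: -65; y=1: -135; y=2: -163; y=3: -156; y=4: -145; y=5: -134; y=6: -122; y=7: -111; y=8: -98; y=9: -117.
Profit is highest at y = 0. Equivalently, the lowest AVC in the table is 145/8 ≈ $18.12 at y = 8, and P = $14 falls below it — price never covers variable cost, so the firm shuts down and loses only its fixed cost.

y = 0 (shut down); profit = -$65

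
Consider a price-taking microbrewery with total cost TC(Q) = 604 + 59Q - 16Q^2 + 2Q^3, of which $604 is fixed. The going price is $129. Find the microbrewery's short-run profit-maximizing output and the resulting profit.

AVC = 59 - 16Q + 2Q^2 has its minimum $27 at Q = 4; price $129 clears that bar, so the firm operates.
MC = 59 - 32Q + 6Q^2. Setting P = MC and taking the root on the rising branch gives Q* = 7.
TR = 129·7 = 903. TC = 604 + 315 = 919. Profit = 903 − 919 = -$16.
Shutting down would mean losing the fixed cost of $604, so operating at a loss of $16 is better by $588.

Profit = -$16 at Q = 7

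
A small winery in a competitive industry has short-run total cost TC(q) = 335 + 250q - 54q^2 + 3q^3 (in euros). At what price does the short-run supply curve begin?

€7 per unit

The shutdown price is the minimum of AVC. VC = 250q - 54q^2 + 3q^3, so AVC = 250 - 54q + 3q^2.
dAVC/dq = -54 + 6q = 0 gives q = 9. min AVC = 250 - 54·9 + 3·9^2 = 7.
So the shutdown price is €7.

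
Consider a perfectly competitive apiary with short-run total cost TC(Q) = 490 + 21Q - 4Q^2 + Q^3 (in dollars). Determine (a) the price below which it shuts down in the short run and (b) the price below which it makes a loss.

Shutdown price = min AVC. AVC = 21 - 4Q + Q^2, with vertex at Q = 2 and minimum $17.
ATC = 490/Q + 21 - 4Q + Q^2. Setting dATC/dQ = −490/Q^2 − 4 + 2Q = 0 gives Q = 7 (since 2·7^3 − 4·7^2 = 490).
min ATC = 490/7 + 21 − 4·7 + 7^2 = $112. That is the break-even price.
Between these two prices the firm operates at a loss; above $112 it earns a profit.

Shutdown price = $17; break-even price = $112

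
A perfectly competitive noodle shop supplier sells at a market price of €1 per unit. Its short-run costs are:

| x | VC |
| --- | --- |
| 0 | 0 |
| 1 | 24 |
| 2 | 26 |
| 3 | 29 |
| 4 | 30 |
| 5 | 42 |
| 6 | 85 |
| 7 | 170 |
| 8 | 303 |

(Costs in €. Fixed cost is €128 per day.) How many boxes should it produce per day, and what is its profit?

x = 0 (shut down); profit = -€128

Tabulate TR − TC: x=0: -128; x=1: -151; x=2: -152; x=3: -154; x=4: -154; x=5: -165; x=6: -207; x=7: -291; x=8: -423.
Profit is highest at x = 0. Equivalently, the lowest AVC in the table is 30/4 ≈ €7.50 at x = 4, and P = €1 falls below it — price never covers variable cost, so the firm shuts down and loses only its fixed cost.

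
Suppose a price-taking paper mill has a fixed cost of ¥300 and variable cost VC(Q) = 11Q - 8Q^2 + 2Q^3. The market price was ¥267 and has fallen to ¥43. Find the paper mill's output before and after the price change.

Output falls from 8 to 4

AVC = 11 - 8Q + 2Q^2, minimized at Q = 2 where min AVC = ¥3. MC = 11 - 16Q + 6Q^2.
At P = ¥267 ≥ min AVC, set P = MC on the rising branch: Q = 8.
At P = ¥43 ≥ min AVC, set P = MC: Q = 4. The firm stays open but cuts output.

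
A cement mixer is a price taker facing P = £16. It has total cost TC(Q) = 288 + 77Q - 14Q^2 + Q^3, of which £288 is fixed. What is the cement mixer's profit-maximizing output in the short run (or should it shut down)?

Shut down

From TC, MC = TC'(Q) = 77 - 28Q + 3Q^2 and AVC = VC/Q = 77 - 14Q + Q^2.
AVC hits its minimum where MC = AVC, at Q = 7, giving min AVC = 77 - 14·7 + 7^2 = £28.
Since P = £16 < min AVC = £28, price fails to cover variable cost at any output.
Best response: produce nothing and absorb the £288 fixed cost.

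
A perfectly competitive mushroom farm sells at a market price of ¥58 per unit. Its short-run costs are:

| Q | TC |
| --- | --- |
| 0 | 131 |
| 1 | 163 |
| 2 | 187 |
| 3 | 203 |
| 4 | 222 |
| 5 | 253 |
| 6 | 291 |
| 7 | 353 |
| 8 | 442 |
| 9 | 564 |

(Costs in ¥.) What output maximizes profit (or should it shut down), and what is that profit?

Tabulate TR − TC: Q=0: -131; Q=1: -105; Q=2: -71; Q=3: -29; Q=4: 10; Q=5: 37; Q=6: 57; Q=7: 53; Q=8: 22; Q=9: -42.
Profit is maximized at Q = 6. AVC there is 160/6 = ¥26.67 ≤ P, so producing beats shutting down (which would give -¥131).

Q = 6; profit = ¥57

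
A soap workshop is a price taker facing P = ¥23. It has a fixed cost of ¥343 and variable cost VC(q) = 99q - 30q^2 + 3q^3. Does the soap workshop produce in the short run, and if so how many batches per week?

Strip out fixed cost: VC = 99q - 30q^2 + 3q^3. Then AVC = 99 - 30q + 3q^2 and MC = 99 - 60q + 9q^2.
The AVC parabola has its vertex at q = 30/6 = 5, where AVC = 99 - 30·5 + 3·5^2 = ¥24.
With P < min AVC (¥23 < ¥24), every unit sold adds to the loss.
The firm minimizes its loss by shutting down and losing only its fixed cost of ¥343.

Shut down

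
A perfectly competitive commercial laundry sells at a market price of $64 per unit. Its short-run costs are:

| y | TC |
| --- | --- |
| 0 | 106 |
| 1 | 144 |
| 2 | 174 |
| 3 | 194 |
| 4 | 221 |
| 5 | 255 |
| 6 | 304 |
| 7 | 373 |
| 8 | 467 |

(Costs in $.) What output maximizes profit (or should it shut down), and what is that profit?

Tabulate TR − TC: y=0: -106; y=1: -80; y=2: -46; y=3: -2; y=4: 35; y=5: 65; y=6: 80; y=7: 75; y=8: 45.
Profit is maximized at y = 6. AVC there is 198/6 = $33 ≤ P, so producing beats shutting down (which would give -$106).

y = 6; profit = $80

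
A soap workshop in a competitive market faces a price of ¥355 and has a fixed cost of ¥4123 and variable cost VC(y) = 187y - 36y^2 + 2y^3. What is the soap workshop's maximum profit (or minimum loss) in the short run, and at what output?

Profit = -¥203 at y = 14

AVC = 187 - 36y + 2y^2 has its minimum ¥25 at y = 9; price ¥355 clears that bar, so the firm operates.
With MC = 187 - 72y + 6y^2, P = MC on the upward-sloping part at y* = 14.
TR = 355·14 = 4970. TC = 4123 + 1050 = 5173. Profit = 4970 − 5173 = -¥203.
By producing, the firm covers all variable cost plus ¥3920 of fixed cost; shutting down would lose the full ¥4123.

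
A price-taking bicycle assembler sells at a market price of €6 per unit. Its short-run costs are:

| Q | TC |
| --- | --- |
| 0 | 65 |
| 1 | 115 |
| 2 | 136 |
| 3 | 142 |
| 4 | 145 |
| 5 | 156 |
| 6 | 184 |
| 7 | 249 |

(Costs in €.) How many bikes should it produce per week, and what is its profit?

Tabulate TR − TC: Q=0: -65; Q=1: -109; Q=2: -124; Q=3: -124; Q=4: -121; Q=5: -126; Q=6: -148; Q=7: -207.
Profit is highest at Q = 0. Equivalently, the lowest AVC in the table is 91/5 ≈ €18.20 at Q = 5, and P = €6 falls below it — price never covers variable cost, so the firm shuts down and loses only its fixed cost.

Q = 0 (shut down); profit = -€65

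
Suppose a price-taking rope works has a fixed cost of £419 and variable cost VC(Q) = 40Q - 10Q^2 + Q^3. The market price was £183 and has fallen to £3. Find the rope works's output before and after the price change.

AVC = 40 - 10Q + Q^2, minimized at Q = 5 where min AVC = £15. MC = 40 - 20Q + 3Q^2.
With P = £183 above the shutdown price, P = MC gives Q = 11.
At P = £3 < min AVC = £15, price no longer covers variable cost at any output, so the firm shuts down: Q = 0.

Output falls from 11 to 0 (the firm shuts down)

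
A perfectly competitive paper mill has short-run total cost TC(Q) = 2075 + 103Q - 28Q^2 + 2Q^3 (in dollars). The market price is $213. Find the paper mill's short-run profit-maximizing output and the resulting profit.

AVC = 103 - 28Q + 2Q^2 has its minimum $5 at Q = 7; price $213 clears that bar, so the firm operates.
MC = 103 - 56Q + 6Q^2. Setting P = MC and taking the root on the rising branch gives Q* = 11.
TR = 213·11 = 2343. TC = 2075 + 407 = 2482. Profit = 2343 − 2482 = -$139.
Shutting down would mean losing the fixed cost of $2075, so operating at a loss of $139 is better by $1936.

Profit = -$139 at Q = 11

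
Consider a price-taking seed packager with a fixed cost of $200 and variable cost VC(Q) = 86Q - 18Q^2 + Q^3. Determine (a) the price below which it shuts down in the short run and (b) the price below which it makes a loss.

AVC = 86 - 18Q + Q^2; minimized at Q = 9, giving min AVC = $5. That is the shutdown price.
ATC = 200/Q + 86 - 18Q + Q^2. Setting dATC/dQ = −200/Q^2 − 18 + 2Q = 0 gives Q = 10 (since 2·10^3 − 18·10^2 = 200).
min ATC = 200/10 + 86 − 18·10 + 10^2 = $26. That is the break-even price.
For $5 ≤ P < $26 the firm produces at a loss; below $5 it shuts down.

Shutdown price = $5; break-even price = $26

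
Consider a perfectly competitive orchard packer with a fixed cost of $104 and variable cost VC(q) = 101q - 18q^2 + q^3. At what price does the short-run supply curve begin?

$20 per unit

The firm shuts down when price falls below the minimum of average variable cost. AVC = VC/q = 101 - 18q + q^2.
dAVC/dq = -18 + 2q = 0 gives q = 9. min AVC = 101 - 18·9 + 9^2 = 20.
So the shutdown price is $20.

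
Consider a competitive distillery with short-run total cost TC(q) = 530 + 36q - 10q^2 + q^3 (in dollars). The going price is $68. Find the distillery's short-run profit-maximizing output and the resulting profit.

AVC = 36 - 10q + q^2; min AVC = $11 at q = 5. Since P = $68 ≥ min AVC, the firm produces.
MC = 36 - 20q + 3q^2. Setting P = MC and taking the root on the rising branch gives q* = 8.
TR = 68·8 = 544. TC = 530 + 160 = 690. Profit = 544 − 690 = -$146.
That loss of $146 beats the $530 the firm would lose by shutting down; producing recovers $384 of fixed cost.

Profit = -$146 at q = 8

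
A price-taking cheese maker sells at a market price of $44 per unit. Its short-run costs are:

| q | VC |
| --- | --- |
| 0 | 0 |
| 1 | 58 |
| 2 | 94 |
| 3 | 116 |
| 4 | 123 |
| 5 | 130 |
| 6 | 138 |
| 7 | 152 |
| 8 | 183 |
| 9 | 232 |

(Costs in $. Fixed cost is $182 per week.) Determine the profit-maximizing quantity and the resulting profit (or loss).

q = 8; profit = -$13

Profit at each row (π = 44q − TC): q=0: -182; q=1: -196; q=2: -188; q=3: -166; q=4: -129; q=5: -92; q=6: -56; q=7: -26; q=8: -13; q=9: -18.
Profit is maximized at q = 8. AVC there is 183/8 = $22.88 ≤ P, so producing beats shutting down (which would give -$182).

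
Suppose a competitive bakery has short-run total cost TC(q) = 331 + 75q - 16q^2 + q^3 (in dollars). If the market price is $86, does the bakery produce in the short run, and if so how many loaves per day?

Variable cost is VC = 75q - 16q^2 + q^3, so AVC = VC/q = 75 - 16q + q^2 and MC = dTC/dq = 75 - 32q + 3q^2.
AVC is minimized where dAVC/dq = -16 + 2q = 0, at q = 8; min AVC = 75 - 16·8 + 8^2 = $11.
Since P = $86 ≥ min AVC = $11, price covers variable cost and the firm should produce.
Solving P = MC: -11 - 32q + 3q^2 = 0 ⇒ q = -1/3 or 11. On the upward-sloping branch, q* = 11.
Check: AVC at q = 11 is $20 ≤ P, so revenue covers variable cost.
Profit = P·q − TC = 86·11 − 551 = $395.

Produce at q = 11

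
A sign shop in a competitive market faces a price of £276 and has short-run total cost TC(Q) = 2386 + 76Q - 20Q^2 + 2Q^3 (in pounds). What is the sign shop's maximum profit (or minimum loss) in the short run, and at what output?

Profit = -£386 at Q = 10

AVC = 76 - 20Q + 2Q^2; min AVC = £26 at Q = 5. Since P = £276 ≥ min AVC, the firm produces.
With MC = 76 - 40Q + 6Q^2, P = MC on the upward-sloping part at Q* = 10.
TR = 276·10 = 2760. TC = 2386 + 760 = 3146. Profit = 2760 − 3146 = -£386.
That loss of £386 beats the £2386 the firm would lose by shutting down; producing recovers £2000 of fixed cost.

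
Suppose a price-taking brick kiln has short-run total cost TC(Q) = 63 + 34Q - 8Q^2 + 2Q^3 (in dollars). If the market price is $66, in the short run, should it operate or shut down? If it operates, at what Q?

From TC, MC = TC'(Q) = 34 - 16Q + 6Q^2 and AVC = VC/Q = 34 - 8Q + 2Q^2.
The AVC parabola has its vertex at Q = 8/4 = 2, where AVC = 34 - 8·2 + 2·2^2 = $26.
Since P = $66 ≥ min AVC = $26, price covers variable cost and the firm should produce.
Solving P = MC: -32 - 16Q + 6Q^2 = 0 ⇒ Q = -4/3 or 4. On the upward-sloping branch, Q* = 4.
Check: AVC at Q = 4 is $34 ≤ P, so revenue covers variable cost.
Profit = P·Q − TC = 66·4 − 199 = $65.

Produce at Q = 4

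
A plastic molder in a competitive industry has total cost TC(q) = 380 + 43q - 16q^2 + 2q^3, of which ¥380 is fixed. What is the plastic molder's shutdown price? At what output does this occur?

¥11 per unit, at q = 4

The shutdown price is the minimum of AVC. VC = 43q - 16q^2 + 2q^3, so AVC = 43 - 16q + 2q^2.
dAVC/dq = -16 + 4q = 0 gives q = 4. min AVC = 43 - 16·4 + 2·4^2 = 11.
The firm shuts down for any P below ¥11.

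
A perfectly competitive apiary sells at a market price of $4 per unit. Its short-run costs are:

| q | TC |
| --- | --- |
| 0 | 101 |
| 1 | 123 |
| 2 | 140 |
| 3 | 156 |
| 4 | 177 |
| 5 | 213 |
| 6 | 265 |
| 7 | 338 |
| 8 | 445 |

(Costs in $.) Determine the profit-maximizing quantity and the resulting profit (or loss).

q = 0 (shut down); profit = -$101

Tabulate TR − TC: q=0: -101; q=1: -119; q=2: -132; q=3: -144; q=4: -161; q=5: -193; q=6: -241; q=7: -310; q=8: -413.
Profit is highest at q = 0. Equivalently, the lowest AVC in the table is 55/3 ≈ $18.33 at q = 3, and P = $4 falls below it — price never covers variable cost, so the firm shuts down and loses only its fixed cost.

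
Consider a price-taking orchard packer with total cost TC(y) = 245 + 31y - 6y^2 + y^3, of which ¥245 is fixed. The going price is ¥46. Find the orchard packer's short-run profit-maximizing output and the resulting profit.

Profit = -¥145 at y = 5

AVC = 31 - 6y + y^2 has its minimum ¥22 at y = 3; price ¥46 clears that bar, so the firm operates.
With MC = 31 - 12y + 3y^2, P = MC on the upward-sloping part at y* = 5.
TR = 46·5 = 230. TC = 245 + 130 = 375. Profit = 230 − 375 = -¥145.
By producing, the firm covers all variable cost plus ¥100 of fixed cost; shutting down would lose the full ¥245.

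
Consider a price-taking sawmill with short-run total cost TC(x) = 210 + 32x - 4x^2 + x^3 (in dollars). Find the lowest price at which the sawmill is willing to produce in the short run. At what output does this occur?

$28 per unit, at x = 2

The firm shuts down when price falls below the minimum of average variable cost. AVC = VC/x = 32 - 4x + x^2.
dAVC/dx = -4 + 2x = 0 gives x = 2. min AVC = 32 - 4·2 + 2^2 = 28.
The firm shuts down for any P below $28.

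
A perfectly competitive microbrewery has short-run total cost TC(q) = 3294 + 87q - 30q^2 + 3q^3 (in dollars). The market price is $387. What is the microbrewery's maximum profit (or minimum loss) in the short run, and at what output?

AVC = 87 - 30q + 3q^2 has its minimum $12 at q = 5; price $387 clears that bar, so the firm operates.
MC = 87 - 60q + 9q^2. Setting P = MC and taking the root on the rising branch gives q* = 10.
TR = 387·10 = 3870. TC = 3294 + 870 = 4164. Profit = 3870 − 4164 = -$294.
Shutting down would mean losing the fixed cost of $3294, so operating at a loss of $294 is better by $3000.

Profit = -$294 at q = 10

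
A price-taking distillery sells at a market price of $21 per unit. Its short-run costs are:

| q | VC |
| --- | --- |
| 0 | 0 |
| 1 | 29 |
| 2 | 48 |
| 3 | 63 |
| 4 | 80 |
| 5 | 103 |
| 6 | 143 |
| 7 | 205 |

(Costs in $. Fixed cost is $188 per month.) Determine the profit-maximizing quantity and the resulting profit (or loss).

Profit at each row (π = 21q − TC): q=0: -188; q=1: -196; q=2: -194; q=3: -188; q=4: -184; q=5: -186; q=6: -205; q=7: -246.
Profit is maximized at q = 4. AVC there is 80/4 = $20 ≤ P, so producing beats shutting down (which would give -$188).

q = 4; profit = -$184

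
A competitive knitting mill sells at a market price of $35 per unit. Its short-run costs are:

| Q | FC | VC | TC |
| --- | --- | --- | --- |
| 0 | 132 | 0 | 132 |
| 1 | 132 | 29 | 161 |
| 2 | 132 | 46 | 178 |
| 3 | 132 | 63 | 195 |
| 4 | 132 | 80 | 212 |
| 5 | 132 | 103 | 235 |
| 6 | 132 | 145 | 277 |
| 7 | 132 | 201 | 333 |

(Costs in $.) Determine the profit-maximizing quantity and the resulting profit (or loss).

Compute π = P·Q − TC at each output: Q=0: -132; Q=1: -126; Q=2: -108; Q=3: -90; Q=4: -72; Q=5: -60; Q=6: -67; Q=7: -88.
Profit is maximized at Q = 5. AVC there is 103/5 = $20.60 ≤ P, so producing beats shutting down (which would give -$132).

Q = 5; profit = -$60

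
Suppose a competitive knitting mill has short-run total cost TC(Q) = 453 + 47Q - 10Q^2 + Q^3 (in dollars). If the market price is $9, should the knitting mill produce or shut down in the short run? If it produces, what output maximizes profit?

Strip out fixed cost: VC = 47Q - 10Q^2 + Q^3. Then AVC = 47 - 10Q + Q^2 and MC = 47 - 20Q + 3Q^2.
The AVC parabola has its vertex at Q = 10/2 = 5, where AVC = 47 - 10·5 + 5^2 = $22.
With P < min AVC ($9 < $22), every unit sold adds to the loss.
Shutting down limits the loss to fixed cost, $453.

Shut down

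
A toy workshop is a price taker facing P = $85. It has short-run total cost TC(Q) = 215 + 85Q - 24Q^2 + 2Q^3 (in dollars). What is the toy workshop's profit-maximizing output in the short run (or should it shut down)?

Produce at Q = 8

From TC, MC = TC'(Q) = 85 - 48Q + 6Q^2 and AVC = VC/Q = 85 - 24Q + 2Q^2.
The AVC parabola has its vertex at Q = 24/4 = 6, where AVC = 85 - 24·6 + 2·6^2 = $13.
Because $85 ≥ $13, revenue can cover variable cost; the firm operates.
P = MC gives -48Q + 6Q^2 = 0, with roots 0 and 8. Take the larger (rising MC): Q* = 8.
Check: AVC at Q = 8 is $21 ≤ P, so revenue covers variable cost.
Profit = P·Q − TC = 85·8 − 383 = $297.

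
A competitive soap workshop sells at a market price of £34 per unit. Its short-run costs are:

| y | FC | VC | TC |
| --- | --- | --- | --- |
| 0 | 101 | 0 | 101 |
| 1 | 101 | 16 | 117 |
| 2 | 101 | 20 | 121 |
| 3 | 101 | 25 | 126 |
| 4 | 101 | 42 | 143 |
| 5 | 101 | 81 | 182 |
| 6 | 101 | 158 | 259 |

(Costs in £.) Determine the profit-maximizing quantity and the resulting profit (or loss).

y = 4; profit = -£7

Profit at each row (π = 34y − TC): y=0: -101; y=1: -83; y=2: -53; y=3: -24; y=4: -7; y=5: -12; y=6: -55.
Profit is maximized at y = 4. AVC there is 42/4 = £10.50 ≤ P, so producing beats shutting down (which would give -£101).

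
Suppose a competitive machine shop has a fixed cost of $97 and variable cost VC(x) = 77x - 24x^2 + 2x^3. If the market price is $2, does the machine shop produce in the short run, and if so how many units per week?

Shut down

Variable cost is VC = 77x - 24x^2 + 2x^3, so AVC = VC/x = 77 - 24x + 2x^2 and MC = dTC/dx = 77 - 48x + 6x^2.
AVC hits its minimum where MC = AVC, at x = 6, giving min AVC = 77 - 24·6 + 2·6^2 = $5.
P = $2 lies below min AVC = $5; no output level covers variable cost.
The firm minimizes its loss by shutting down and losing only its fixed cost of $97.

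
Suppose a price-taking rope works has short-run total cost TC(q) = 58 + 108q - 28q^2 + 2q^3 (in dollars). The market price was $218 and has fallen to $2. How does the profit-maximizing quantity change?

MC = 108 - 56q + 6q^2; the shutdown threshold is min AVC = $10 (at q = 7).
With P = $218 above the shutdown price, P = MC gives q = 11.
At P = $2 < min AVC = $10, price no longer covers variable cost at any output, so the firm shuts down: q = 0.

Output falls from 11 to 0 (the firm shuts down)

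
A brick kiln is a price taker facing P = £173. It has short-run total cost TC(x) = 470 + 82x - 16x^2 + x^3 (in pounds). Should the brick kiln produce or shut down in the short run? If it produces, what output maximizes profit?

Produce at x = 13

Strip out fixed cost: VC = 82x - 16x^2 + x^3. Then AVC = 82 - 16x + x^2 and MC = 82 - 32x + 3x^2.
AVC hits its minimum where MC = AVC, at x = 8, giving min AVC = 82 - 16·8 + 8^2 = £18.
P = £173 exceeds min AVC = £18, so the firm stays open.
P = MC gives -91 - 32x + 3x^2 = 0, with roots -7/3 and 13. Take the larger (rising MC): x* = 13.
Check: AVC at x = 13 is £43 ≤ P, so revenue covers variable cost.
Profit = P·x − TC = 173·13 − 1029 = £1220.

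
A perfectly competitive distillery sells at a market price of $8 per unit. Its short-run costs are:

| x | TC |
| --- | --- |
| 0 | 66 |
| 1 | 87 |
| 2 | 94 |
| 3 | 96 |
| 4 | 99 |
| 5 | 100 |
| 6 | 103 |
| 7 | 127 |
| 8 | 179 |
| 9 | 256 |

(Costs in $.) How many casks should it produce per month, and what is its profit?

x = 6; profit = -$55

Profit at each row (π = 8x − TC): x=0: -66; x=1: -79; x=2: -78; x=3: -72; x=4: -67; x=5: -60; x=6: -55; x=7: -71; x=8: -115; x=9: -184.
Profit is maximized at x = 6. AVC there is 37/6 = $6.17 ≤ P, so producing beats shutting down (which would give -$66).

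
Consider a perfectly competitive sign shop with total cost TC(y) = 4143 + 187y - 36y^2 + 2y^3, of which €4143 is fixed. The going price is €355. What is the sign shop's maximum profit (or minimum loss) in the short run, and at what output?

Profit = -€223 at y = 14

AVC = 187 - 36y + 2y^2; min AVC = €25 at y = 9. Since P = €355 ≥ min AVC, the firm produces.
With MC = 187 - 72y + 6y^2, P = MC on the upward-sloping part at y* = 14.
TR = 355·14 = 4970. TC = 4143 + 1050 = 5193. Profit = 4970 − 5193 = -€223.
Shutting down would mean losing the fixed cost of €4143, so operating at a loss of €223 is better by €3920.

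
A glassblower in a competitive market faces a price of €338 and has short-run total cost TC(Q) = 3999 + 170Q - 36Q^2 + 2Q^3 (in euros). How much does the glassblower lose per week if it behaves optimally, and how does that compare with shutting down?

Profit = -€79 at Q = 14

AVC = 170 - 36Q + 2Q^2 has its minimum €8 at Q = 9; price €338 clears that bar, so the firm operates.
MC = 170 - 72Q + 6Q^2. Setting P = MC and taking the root on the rising branch gives Q* = 14.
TR = 338·14 = 4732. TC = 3999 + 812 = 4811. Profit = 4732 − 4811 = -€79.
By producing, the firm covers all variable cost plus €3920 of fixed cost; shutting down would lose the full €3999.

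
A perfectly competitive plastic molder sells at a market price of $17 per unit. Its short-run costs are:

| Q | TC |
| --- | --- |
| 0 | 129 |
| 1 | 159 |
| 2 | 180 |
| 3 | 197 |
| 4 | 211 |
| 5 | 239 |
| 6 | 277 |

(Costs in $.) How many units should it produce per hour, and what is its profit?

Q = 0 (shut down); profit = -$129

Compute π = P·Q − TC at each output: Q=0: -129; Q=1: -142; Q=2: -146; Q=3: -146; Q=4: -143; Q=5: -154; Q=6: -175.
Profit is highest at Q = 0. Equivalently, the lowest AVC in the table is 82/4 ≈ $20.50 at Q = 4, and P = $17 falls below it — price never covers variable cost, so the firm shuts down and loses only its fixed cost.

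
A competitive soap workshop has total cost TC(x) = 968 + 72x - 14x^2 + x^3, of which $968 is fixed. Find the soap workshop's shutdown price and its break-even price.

Shutdown price = $23; break-even price = $127

AVC = 72 - 14x + x^2; minimized at x = 7, giving min AVC = $23. That is the shutdown price.
ATC = 968/x + 72 - 14x + x^2. Setting dATC/dx = −968/x^2 − 14 + 2x = 0 gives x = 11 (since 2·11^3 − 14·11^2 = 968).
min ATC = 968/11 + 72 − 14·11 + 11^2 = $127. That is the break-even price.
Between these two prices the firm operates at a loss; above $127 it earns a profit.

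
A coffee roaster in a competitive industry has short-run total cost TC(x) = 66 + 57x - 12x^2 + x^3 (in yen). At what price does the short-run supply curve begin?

¥21 per unit

The shutdown price is the minimum of AVC. VC = 57x - 12x^2 + x^3, so AVC = 57 - 12x + x^2.
At the minimum of AVC, MC = AVC. MC = 57 - 24x + 3x^2; setting MC = AVC gives 2x^2 - 12x = 0, so x = 6. min AVC = 21.
So the shutdown price is ¥21.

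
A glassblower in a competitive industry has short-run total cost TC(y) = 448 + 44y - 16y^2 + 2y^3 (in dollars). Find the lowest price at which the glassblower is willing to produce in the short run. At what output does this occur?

$12 per unit, at y = 4

Short-run supply begins at min AVC. From VC = 44y - 16y^2 + 2y^3, AVC = 44 - 16y + 2y^2.
dAVC/dy = -16 + 4y = 0 gives y = 4. min AVC = 44 - 16·4 + 2·4^2 = 12.
So the shutdown price is $12.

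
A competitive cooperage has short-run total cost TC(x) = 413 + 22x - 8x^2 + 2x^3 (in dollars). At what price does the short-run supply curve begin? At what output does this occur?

$14 per unit, at x = 2

Short-run supply begins at min AVC. From VC = 22x - 8x^2 + 2x^3, AVC = 22 - 8x + 2x^2.
dAVC/dx = -8 + 4x = 0 gives x = 2. min AVC = 22 - 8·2 + 2·2^2 = 14.
So the shutdown price is $14.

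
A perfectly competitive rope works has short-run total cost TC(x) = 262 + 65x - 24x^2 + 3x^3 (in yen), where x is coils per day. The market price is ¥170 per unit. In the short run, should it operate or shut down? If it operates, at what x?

Strip out fixed cost: VC = 65x - 24x^2 + 3x^3. Then AVC = 65 - 24x + 3x^2 and MC = 65 - 48x + 9x^2.
AVC hits its minimum where MC = AVC, at x = 4, giving min AVC = 65 - 24·4 + 3·4^2 = ¥17.
Since P = ¥170 ≥ min AVC = ¥17, price covers variable cost and the firm should produce.
Set P = MC: 170 = 65 - 48x + 9x^2 → -105 - 48x + 9x^2 = 0. The roots are x = -5/3 and x = 7; the profit-maximizing output is on the rising part of MC, so x* = 7.
Check: AVC at x = 7 is ¥44 ≤ P, so revenue covers variable cost.
Profit = P·x − TC = 170·7 − 570 = ¥620.

Produce at x = 7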